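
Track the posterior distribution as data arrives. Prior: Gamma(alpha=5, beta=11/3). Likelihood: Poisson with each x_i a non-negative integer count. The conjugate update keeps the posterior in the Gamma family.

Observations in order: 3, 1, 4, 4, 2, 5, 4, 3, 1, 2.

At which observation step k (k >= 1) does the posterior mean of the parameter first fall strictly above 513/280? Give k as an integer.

k = 3

obs 1: x=3 → posterior Gamma(8, 14/3)
obs 2: x=1 → posterior Gamma(9, 17/3)
obs 3: x=4 → posterior Gamma(13, 20/3)
obs 4: x=4 → posterior Gamma(17, 23/3)
obs 5: x=2 → posterior Gamma(19, 26/3)
obs 6: x=5 → posterior Gamma(24, 29/3)
obs 7: x=4 → posterior Gamma(28, 32/3)
obs 8: x=3 → posterior Gamma(31, 35/3)
obs 9: x=1 → posterior Gamma(32, 38/3)
obs 10: x=2 → posterior Gamma(34, 41/3)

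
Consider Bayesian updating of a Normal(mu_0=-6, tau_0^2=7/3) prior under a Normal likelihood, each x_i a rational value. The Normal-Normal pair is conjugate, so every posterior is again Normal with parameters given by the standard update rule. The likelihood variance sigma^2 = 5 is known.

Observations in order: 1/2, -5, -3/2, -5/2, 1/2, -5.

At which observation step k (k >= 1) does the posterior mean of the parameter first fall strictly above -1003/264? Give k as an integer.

k = 3

obs 1: x=1/2 → posterior Normal(-173/44, 35/22)
obs 2: x=-5 → posterior Normal(-243/58, 35/29)
obs 3: x=-3/2 → posterior Normal(-11/3, 35/36)
obs 4: x=-5/2 → posterior Normal(-299/86, 35/43)
obs 5: x=1/2 → posterior Normal(-73/25, 7/10)
obs 6: x=-5 → posterior Normal(-181/57, 35/57)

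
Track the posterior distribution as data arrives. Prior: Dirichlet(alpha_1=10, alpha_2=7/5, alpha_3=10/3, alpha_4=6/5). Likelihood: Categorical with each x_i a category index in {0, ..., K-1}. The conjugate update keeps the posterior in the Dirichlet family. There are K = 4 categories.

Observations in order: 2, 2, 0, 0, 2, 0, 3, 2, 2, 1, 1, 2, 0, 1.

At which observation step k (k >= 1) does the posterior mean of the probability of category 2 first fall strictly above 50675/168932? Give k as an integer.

obs 1: x=2 → posterior Dirichlet(10, 7/5, 13/3, 6/5)
obs 2: x=2 → posterior Dirichlet(10, 7/5, 16/3, 6/5)
obs 3: x=0 → posterior Dirichlet(11, 7/5, 16/3, 6/5)
obs 4: x=0 → posterior Dirichlet(12, 7/5, 16/3, 6/5)
obs 5: x=2 → posterior Dirichlet(12, 7/5, 19/3, 6/5)
obs 6: x=0 → posterior Dirichlet(13, 7/5, 19/3, 6/5)
obs 7: x=3 → posterior Dirichlet(13, 7/5, 19/3, 11/5)
obs 8: x=2 → posterior Dirichlet(13, 7/5, 22/3, 11/5)
obs 9: x=2 → posterior Dirichlet(13, 7/5, 25/3, 11/5)
obs 10: x=1 → posterior Dirichlet(13, 12/5, 25/3, 11/5)
obs 11: x=1 → posterior Dirichlet(13, 17/5, 25/3, 11/5)
obs 12: x=2 → posterior Dirichlet(13, 17/5, 28/3, 11/5)
obs 13: x=0 → posterior Dirichlet(14, 17/5, 28/3, 11/5)
obs 14: x=1 → posterior Dirichlet(14, 22/5, 28/3, 11/5)

k = 5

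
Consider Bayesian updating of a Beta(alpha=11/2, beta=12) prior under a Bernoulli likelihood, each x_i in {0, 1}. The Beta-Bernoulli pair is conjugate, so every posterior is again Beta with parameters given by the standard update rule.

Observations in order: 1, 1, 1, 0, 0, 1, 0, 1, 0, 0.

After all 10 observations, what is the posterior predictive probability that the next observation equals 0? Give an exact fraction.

34/55

obs 1: x=1 → posterior Beta(13/2, 12)
obs 2: x=1 → posterior Beta(15/2, 12)
obs 3: x=1 → posterior Beta(17/2, 12)
obs 4: x=0 → posterior Beta(17/2, 13)
obs 5: x=0 → posterior Beta(17/2, 14)
obs 6: x=1 → posterior Beta(19/2, 14)
obs 7: x=0 → posterior Beta(19/2, 15)
obs 8: x=1 → posterior Beta(21/2, 15)
obs 9: x=0 → posterior Beta(21/2, 16)
obs 10: x=0 → posterior Beta(21/2, 17)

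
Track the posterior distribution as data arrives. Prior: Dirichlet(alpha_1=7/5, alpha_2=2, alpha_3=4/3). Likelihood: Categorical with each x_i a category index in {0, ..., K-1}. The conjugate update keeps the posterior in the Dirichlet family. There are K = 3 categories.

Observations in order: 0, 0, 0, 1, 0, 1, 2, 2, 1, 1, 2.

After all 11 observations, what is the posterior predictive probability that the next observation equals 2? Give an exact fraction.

obs 1: x=0 → posterior Dirichlet(12/5, 2, 4/3)
obs 2: x=0 → posterior Dirichlet(17/5, 2, 4/3)
obs 3: x=0 → posterior Dirichlet(22/5, 2, 4/3)
obs 4: x=1 → posterior Dirichlet(22/5, 3, 4/3)
obs 5: x=0 → posterior Dirichlet(27/5, 3, 4/3)
obs 6: x=1 → posterior Dirichlet(27/5, 4, 4/3)
obs 7: x=2 → posterior Dirichlet(27/5, 4, 7/3)
obs 8: x=2 → posterior Dirichlet(27/5, 4, 10/3)
obs 9: x=1 → posterior Dirichlet(27/5, 5, 10/3)
obs 10: x=1 → posterior Dirichlet(27/5, 6, 10/3)
obs 11: x=2 → posterior Dirichlet(27/5, 6, 13/3)

65/236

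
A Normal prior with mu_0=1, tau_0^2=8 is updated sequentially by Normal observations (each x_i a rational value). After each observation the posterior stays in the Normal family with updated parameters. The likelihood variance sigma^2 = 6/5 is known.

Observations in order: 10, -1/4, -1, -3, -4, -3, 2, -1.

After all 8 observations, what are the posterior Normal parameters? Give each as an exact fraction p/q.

obs 1: x=10 → posterior Normal(203/23, 24/23)
obs 2: x=-1/4 → posterior Normal(198/43, 24/43)
obs 3: x=-1 → posterior Normal(178/63, 8/21)
obs 4: x=-3 → posterior Normal(118/83, 24/83)
obs 5: x=-4 → posterior Normal(38/103, 24/103)
obs 6: x=-3 → posterior Normal(-22/123, 8/41)
obs 7: x=2 → posterior Normal(18/143, 24/143)
obs 8: x=-1 → posterior Normal(-2/163, 24/163)

mu_0=-2/163, tau_0^2=24/163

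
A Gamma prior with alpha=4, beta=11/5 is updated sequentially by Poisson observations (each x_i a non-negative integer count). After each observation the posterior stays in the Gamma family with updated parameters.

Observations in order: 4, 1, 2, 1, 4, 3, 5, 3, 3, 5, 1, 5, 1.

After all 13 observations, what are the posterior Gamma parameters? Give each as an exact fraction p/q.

alpha=42, beta=76/5

obs 1: x=4 → posterior Gamma(8, 16/5)
obs 2: x=1 → posterior Gamma(9, 21/5)
obs 3: x=2 → posterior Gamma(11, 26/5)
obs 4: x=1 → posterior Gamma(12, 31/5)
obs 5: x=4 → posterior Gamma(16, 36/5)
obs 6: x=3 → posterior Gamma(19, 41/5)
obs 7: x=5 → posterior Gamma(24, 46/5)
obs 8: x=3 → posterior Gamma(27, 51/5)
obs 9: x=3 → posterior Gamma(30, 56/5)
obs 10: x=5 → posterior Gamma(35, 61/5)
obs 11: x=1 → posterior Gamma(36, 66/5)
obs 12: x=5 → posterior Gamma(41, 71/5)
obs 13: x=1 → posterior Gamma(42, 76/5)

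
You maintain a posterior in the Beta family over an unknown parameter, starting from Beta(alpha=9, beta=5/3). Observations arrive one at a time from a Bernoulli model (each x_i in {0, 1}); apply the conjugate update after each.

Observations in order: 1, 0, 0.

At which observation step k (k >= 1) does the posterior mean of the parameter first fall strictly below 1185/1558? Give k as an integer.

k = 3

obs 1: x=1 → posterior Beta(10, 5/3)
obs 2: x=0 → posterior Beta(10, 8/3)
obs 3: x=0 → posterior Beta(10, 11/3)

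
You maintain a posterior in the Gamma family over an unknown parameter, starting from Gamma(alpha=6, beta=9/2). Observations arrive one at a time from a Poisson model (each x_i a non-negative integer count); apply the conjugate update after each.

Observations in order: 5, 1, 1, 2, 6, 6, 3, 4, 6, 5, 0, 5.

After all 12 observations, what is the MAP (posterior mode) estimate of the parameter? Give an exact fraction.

98/33

obs 1: x=5 → posterior Gamma(11, 11/2)
obs 2: x=1 → posterior Gamma(12, 13/2)
obs 3: x=1 → posterior Gamma(13, 15/2)
obs 4: x=2 → posterior Gamma(15, 17/2)
obs 5: x=6 → posterior Gamma(21, 19/2)
obs 6: x=6 → posterior Gamma(27, 21/2)
obs 7: x=3 → posterior Gamma(30, 23/2)
obs 8: x=4 → posterior Gamma(34, 25/2)
obs 9: x=6 → posterior Gamma(40, 27/2)
obs 10: x=5 → posterior Gamma(45, 29/2)
obs 11: x=0 → posterior Gamma(45, 31/2)
obs 12: x=5 → posterior Gamma(50, 33/2)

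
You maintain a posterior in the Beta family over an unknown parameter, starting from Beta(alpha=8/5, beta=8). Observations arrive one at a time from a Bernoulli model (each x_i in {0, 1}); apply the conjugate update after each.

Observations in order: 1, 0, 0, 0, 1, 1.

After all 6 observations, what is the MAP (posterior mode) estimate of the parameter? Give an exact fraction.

9/34

obs 1: x=1 → posterior Beta(13/5, 8)
obs 2: x=0 → posterior Beta(13/5, 9)
obs 3: x=0 → posterior Beta(13/5, 10)
obs 4: x=0 → posterior Beta(13/5, 11)
obs 5: x=1 → posterior Beta(18/5, 11)
obs 6: x=1 → posterior Beta(23/5, 11)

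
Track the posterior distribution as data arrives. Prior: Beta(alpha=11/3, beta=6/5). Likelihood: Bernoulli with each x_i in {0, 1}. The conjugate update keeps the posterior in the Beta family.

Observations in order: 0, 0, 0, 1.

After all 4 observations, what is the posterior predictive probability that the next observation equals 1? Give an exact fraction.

10/19

obs 1: x=0 → posterior Beta(11/3, 11/5)
obs 2: x=0 → posterior Beta(11/3, 16/5)
obs 3: x=0 → posterior Beta(11/3, 21/5)
obs 4: x=1 → posterior Beta(14/3, 21/5)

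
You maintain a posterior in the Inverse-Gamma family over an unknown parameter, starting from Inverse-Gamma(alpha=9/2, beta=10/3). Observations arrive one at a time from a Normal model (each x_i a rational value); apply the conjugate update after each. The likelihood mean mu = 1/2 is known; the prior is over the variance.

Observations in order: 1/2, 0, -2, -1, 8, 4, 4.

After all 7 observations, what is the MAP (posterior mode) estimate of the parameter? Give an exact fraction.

577/108

obs 1: x=1/2 → posterior Inverse-Gamma(5, 10/3)
obs 2: x=0 → posterior Inverse-Gamma(11/2, 83/24)
obs 3: x=-2 → posterior Inverse-Gamma(6, 79/12)
obs 4: x=-1 → posterior Inverse-Gamma(13/2, 185/24)
obs 5: x=8 → posterior Inverse-Gamma(7, 215/6)
obs 6: x=4 → posterior Inverse-Gamma(15/2, 1007/24)
obs 7: x=4 → posterior Inverse-Gamma(8, 577/12)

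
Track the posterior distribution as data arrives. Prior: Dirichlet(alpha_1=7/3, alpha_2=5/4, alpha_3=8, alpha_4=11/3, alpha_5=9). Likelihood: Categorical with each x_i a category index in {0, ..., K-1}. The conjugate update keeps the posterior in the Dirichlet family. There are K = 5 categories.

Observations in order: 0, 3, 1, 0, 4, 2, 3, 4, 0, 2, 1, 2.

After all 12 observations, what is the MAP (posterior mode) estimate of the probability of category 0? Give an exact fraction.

52/375

obs 1: x=0 → posterior Dirichlet(10/3, 5/4, 8, 11/3, 9)
obs 2: x=3 → posterior Dirichlet(10/3, 5/4, 8, 14/3, 9)
obs 3: x=1 → posterior Dirichlet(10/3, 9/4, 8, 14/3, 9)
obs 4: x=0 → posterior Dirichlet(13/3, 9/4, 8, 14/3, 9)
obs 5: x=4 → posterior Dirichlet(13/3, 9/4, 8, 14/3, 10)
obs 6: x=2 → posterior Dirichlet(13/3, 9/4, 9, 14/3, 10)
obs 7: x=3 → posterior Dirichlet(13/3, 9/4, 9, 17/3, 10)
obs 8: x=4 → posterior Dirichlet(13/3, 9/4, 9, 17/3, 11)
obs 9: x=0 → posterior Dirichlet(16/3, 9/4, 9, 17/3, 11)
obs 10: x=2 → posterior Dirichlet(16/3, 9/4, 10, 17/3, 11)
obs 11: x=1 → posterior Dirichlet(16/3, 13/4, 10, 17/3, 11)
obs 12: x=2 → posterior Dirichlet(16/3, 13/4, 11, 17/3, 11)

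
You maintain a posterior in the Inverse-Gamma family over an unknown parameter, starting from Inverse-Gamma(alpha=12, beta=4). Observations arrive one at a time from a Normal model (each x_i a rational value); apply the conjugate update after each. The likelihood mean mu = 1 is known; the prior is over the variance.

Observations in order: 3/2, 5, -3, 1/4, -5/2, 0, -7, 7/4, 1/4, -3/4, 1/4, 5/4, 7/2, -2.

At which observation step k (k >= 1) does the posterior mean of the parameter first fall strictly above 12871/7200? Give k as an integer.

k = 5

obs 1: x=3/2 → posterior Inverse-Gamma(25/2, 33/8)
obs 2: x=5 → posterior Inverse-Gamma(13, 97/8)
obs 3: x=-3 → posterior Inverse-Gamma(27/2, 161/8)
obs 4: x=1/4 → posterior Inverse-Gamma(14, 653/32)
obs 5: x=-5/2 → posterior Inverse-Gamma(29/2, 849/32)
obs 6: x=0 → posterior Inverse-Gamma(15, 865/32)
obs 7: x=-7 → posterior Inverse-Gamma(31/2, 1889/32)
obs 8: x=7/4 → posterior Inverse-Gamma(16, 949/16)
obs 9: x=1/4 → posterior Inverse-Gamma(33/2, 1907/32)
obs 10: x=-3/4 → posterior Inverse-Gamma(17, 489/8)
obs 11: x=1/4 → posterior Inverse-Gamma(35/2, 1965/32)
obs 12: x=5/4 → posterior Inverse-Gamma(18, 983/16)
obs 13: x=7/2 → posterior Inverse-Gamma(37/2, 1033/16)
obs 14: x=-2 → posterior Inverse-Gamma(19, 1105/16)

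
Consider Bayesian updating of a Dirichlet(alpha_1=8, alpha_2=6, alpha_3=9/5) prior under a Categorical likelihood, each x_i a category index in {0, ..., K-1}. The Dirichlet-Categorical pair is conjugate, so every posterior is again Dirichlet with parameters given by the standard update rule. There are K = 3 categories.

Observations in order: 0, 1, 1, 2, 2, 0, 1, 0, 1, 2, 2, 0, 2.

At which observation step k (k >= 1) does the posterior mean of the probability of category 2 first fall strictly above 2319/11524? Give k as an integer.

k = 11

obs 1: x=0 → posterior Dirichlet(9, 6, 9/5)
obs 2: x=1 → posterior Dirichlet(9, 7, 9/5)
obs 3: x=1 → posterior Dirichlet(9, 8, 9/5)
obs 4: x=2 → posterior Dirichlet(9, 8, 14/5)
obs 5: x=2 → posterior Dirichlet(9, 8, 19/5)
obs 6: x=0 → posterior Dirichlet(10, 8, 19/5)
obs 7: x=1 → posterior Dirichlet(10, 9, 19/5)
obs 8: x=0 → posterior Dirichlet(11, 9, 19/5)
obs 9: x=1 → posterior Dirichlet(11, 10, 19/5)
obs 10: x=2 → posterior Dirichlet(11, 10, 24/5)
obs 11: x=2 → posterior Dirichlet(11, 10, 29/5)
obs 12: x=0 → posterior Dirichlet(12, 10, 29/5)
obs 13: x=2 → posterior Dirichlet(12, 10, 34/5)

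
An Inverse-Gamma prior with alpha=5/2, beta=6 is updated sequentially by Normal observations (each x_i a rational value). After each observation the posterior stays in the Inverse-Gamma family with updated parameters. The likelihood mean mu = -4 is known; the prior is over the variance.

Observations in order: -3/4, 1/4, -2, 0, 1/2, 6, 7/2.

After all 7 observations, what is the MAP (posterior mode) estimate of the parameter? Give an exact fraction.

obs 1: x=-3/4 → posterior Inverse-Gamma(3, 361/32)
obs 2: x=1/4 → posterior Inverse-Gamma(7/2, 325/16)
obs 3: x=-2 → posterior Inverse-Gamma(4, 357/16)
obs 4: x=0 → posterior Inverse-Gamma(9/2, 485/16)
obs 5: x=1/2 → posterior Inverse-Gamma(5, 647/16)
obs 6: x=6 → posterior Inverse-Gamma(11/2, 1447/16)
obs 7: x=7/2 → posterior Inverse-Gamma(6, 1897/16)

271/16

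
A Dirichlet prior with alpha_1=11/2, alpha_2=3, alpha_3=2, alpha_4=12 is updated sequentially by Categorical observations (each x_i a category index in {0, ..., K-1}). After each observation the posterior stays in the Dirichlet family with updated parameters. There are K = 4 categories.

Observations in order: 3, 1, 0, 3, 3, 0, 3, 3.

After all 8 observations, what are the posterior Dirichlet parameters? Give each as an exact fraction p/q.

alpha_1=15/2, alpha_2=4, alpha_3=2, alpha_4=17

obs 1: x=3 → posterior Dirichlet(11/2, 3, 2, 13)
obs 2: x=1 → posterior Dirichlet(11/2, 4, 2, 13)
obs 3: x=0 → posterior Dirichlet(13/2, 4, 2, 13)
obs 4: x=3 → posterior Dirichlet(13/2, 4, 2, 14)
obs 5: x=3 → posterior Dirichlet(13/2, 4, 2, 15)
obs 6: x=0 → posterior Dirichlet(15/2, 4, 2, 15)
obs 7: x=3 → posterior Dirichlet(15/2, 4, 2, 16)
obs 8: x=3 → posterior Dirichlet(15/2, 4, 2, 17)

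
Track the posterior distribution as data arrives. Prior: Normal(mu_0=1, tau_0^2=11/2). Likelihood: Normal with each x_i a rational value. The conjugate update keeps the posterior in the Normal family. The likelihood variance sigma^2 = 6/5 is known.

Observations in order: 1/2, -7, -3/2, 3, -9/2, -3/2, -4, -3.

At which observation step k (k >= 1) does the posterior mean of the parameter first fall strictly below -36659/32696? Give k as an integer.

k = 2

obs 1: x=1/2 → posterior Normal(79/134, 66/67)
obs 2: x=-7 → posterior Normal(-691/244, 33/61)
obs 3: x=-3/2 → posterior Normal(-428/177, 22/59)
obs 4: x=3 → posterior Normal(-263/232, 33/116)
obs 5: x=-9/2 → posterior Normal(-1021/574, 66/287)
obs 6: x=-3/2 → posterior Normal(-593/342, 11/57)
obs 7: x=-4 → posterior Normal(-813/397, 66/397)
obs 8: x=-3 → posterior Normal(-489/226, 33/226)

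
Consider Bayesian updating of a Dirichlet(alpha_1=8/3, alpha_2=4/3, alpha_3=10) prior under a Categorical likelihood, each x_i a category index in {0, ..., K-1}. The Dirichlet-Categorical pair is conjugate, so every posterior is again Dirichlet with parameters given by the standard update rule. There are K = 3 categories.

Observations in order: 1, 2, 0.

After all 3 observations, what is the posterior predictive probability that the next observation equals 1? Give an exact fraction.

7/51

obs 1: x=1 → posterior Dirichlet(8/3, 7/3, 10)
obs 2: x=2 → posterior Dirichlet(8/3, 7/3, 11)
obs 3: x=0 → posterior Dirichlet(11/3, 7/3, 11)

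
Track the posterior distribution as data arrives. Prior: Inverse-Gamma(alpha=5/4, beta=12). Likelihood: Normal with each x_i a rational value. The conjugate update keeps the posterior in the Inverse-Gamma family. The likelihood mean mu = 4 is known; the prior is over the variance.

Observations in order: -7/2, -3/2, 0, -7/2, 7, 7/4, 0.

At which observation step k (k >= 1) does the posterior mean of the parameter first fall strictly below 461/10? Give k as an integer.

k = 2

obs 1: x=-7/2 → posterior Inverse-Gamma(7/4, 321/8)
obs 2: x=-3/2 → posterior Inverse-Gamma(9/4, 221/4)
obs 3: x=0 → posterior Inverse-Gamma(11/4, 253/4)
obs 4: x=-7/2 → posterior Inverse-Gamma(13/4, 731/8)
obs 5: x=7 → posterior Inverse-Gamma(15/4, 767/8)
obs 6: x=7/4 → posterior Inverse-Gamma(17/4, 3149/32)
obs 7: x=0 → posterior Inverse-Gamma(19/4, 3405/32)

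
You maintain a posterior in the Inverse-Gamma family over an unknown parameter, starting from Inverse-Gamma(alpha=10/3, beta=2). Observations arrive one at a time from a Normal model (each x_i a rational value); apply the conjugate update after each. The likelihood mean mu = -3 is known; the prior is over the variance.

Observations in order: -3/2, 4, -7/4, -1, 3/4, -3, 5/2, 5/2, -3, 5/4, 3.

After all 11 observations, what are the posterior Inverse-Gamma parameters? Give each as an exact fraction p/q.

obs 1: x=-3/2 → posterior Inverse-Gamma(23/6, 25/8)
obs 2: x=4 → posterior Inverse-Gamma(13/3, 221/8)
obs 3: x=-7/4 → posterior Inverse-Gamma(29/6, 909/32)
obs 4: x=-1 → posterior Inverse-Gamma(16/3, 973/32)
obs 5: x=3/4 → posterior Inverse-Gamma(35/6, 599/16)
obs 6: x=-3 → posterior Inverse-Gamma(19/3, 599/16)
obs 7: x=5/2 → posterior Inverse-Gamma(41/6, 841/16)
obs 8: x=5/2 → posterior Inverse-Gamma(22/3, 1083/16)
obs 9: x=-3 → posterior Inverse-Gamma(47/6, 1083/16)
obs 10: x=5/4 → posterior Inverse-Gamma(25/3, 2455/32)
obs 11: x=3 → posterior Inverse-Gamma(53/6, 3031/32)

alpha=53/6, beta=3031/32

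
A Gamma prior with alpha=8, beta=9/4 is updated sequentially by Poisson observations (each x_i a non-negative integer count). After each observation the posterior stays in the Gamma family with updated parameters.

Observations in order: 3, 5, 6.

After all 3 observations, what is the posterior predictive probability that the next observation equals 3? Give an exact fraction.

15893332392286579269682131992971776/88817841970012523233890533447265625

obs 1: x=3 → posterior Gamma(11, 13/4)
obs 2: x=5 → posterior Gamma(16, 17/4)
obs 3: x=6 → posterior Gamma(22, 21/4)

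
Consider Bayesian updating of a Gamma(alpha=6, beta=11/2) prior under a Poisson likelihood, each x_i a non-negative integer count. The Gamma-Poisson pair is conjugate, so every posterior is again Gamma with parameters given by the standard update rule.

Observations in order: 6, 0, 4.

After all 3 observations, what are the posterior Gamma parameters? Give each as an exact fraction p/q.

alpha=16, beta=17/2

obs 1: x=6 → posterior Gamma(12, 13/2)
obs 2: x=0 → posterior Gamma(12, 15/2)
obs 3: x=4 → posterior Gamma(16, 17/2)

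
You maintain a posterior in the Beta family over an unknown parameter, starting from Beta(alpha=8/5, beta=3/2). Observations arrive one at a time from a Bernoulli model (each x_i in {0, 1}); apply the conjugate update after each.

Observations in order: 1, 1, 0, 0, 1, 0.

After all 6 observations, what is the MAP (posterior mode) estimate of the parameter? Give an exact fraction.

36/71

obs 1: x=1 → posterior Beta(13/5, 3/2)
obs 2: x=1 → posterior Beta(18/5, 3/2)
obs 3: x=0 → posterior Beta(18/5, 5/2)
obs 4: x=0 → posterior Beta(18/5, 7/2)
obs 5: x=1 → posterior Beta(23/5, 7/2)
obs 6: x=0 → posterior Beta(23/5, 9/2)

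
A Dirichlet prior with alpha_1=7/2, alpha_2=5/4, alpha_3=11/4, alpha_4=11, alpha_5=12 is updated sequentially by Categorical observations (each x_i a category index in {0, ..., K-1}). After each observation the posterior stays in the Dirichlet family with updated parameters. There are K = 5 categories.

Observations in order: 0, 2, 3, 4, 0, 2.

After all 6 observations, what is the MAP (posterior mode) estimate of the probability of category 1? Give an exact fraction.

obs 1: x=0 → posterior Dirichlet(9/2, 5/4, 11/4, 11, 12)
obs 2: x=2 → posterior Dirichlet(9/2, 5/4, 15/4, 11, 12)
obs 3: x=3 → posterior Dirichlet(9/2, 5/4, 15/4, 12, 12)
obs 4: x=4 → posterior Dirichlet(9/2, 5/4, 15/4, 12, 13)
obs 5: x=0 → posterior Dirichlet(11/2, 5/4, 15/4, 12, 13)
obs 6: x=2 → posterior Dirichlet(11/2, 5/4, 19/4, 12, 13)

1/126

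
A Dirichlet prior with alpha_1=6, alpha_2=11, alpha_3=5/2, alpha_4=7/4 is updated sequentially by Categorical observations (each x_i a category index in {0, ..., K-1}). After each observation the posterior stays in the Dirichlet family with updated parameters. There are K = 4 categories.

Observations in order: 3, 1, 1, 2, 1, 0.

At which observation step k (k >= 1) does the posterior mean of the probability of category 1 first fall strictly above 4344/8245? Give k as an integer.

k = 3

obs 1: x=3 → posterior Dirichlet(6, 11, 5/2, 11/4)
obs 2: x=1 → posterior Dirichlet(6, 12, 5/2, 11/4)
obs 3: x=1 → posterior Dirichlet(6, 13, 5/2, 11/4)
obs 4: x=2 → posterior Dirichlet(6, 13, 7/2, 11/4)
obs 5: x=1 → posterior Dirichlet(6, 14, 7/2, 11/4)
obs 6: x=0 → posterior Dirichlet(7, 14, 7/2, 11/4)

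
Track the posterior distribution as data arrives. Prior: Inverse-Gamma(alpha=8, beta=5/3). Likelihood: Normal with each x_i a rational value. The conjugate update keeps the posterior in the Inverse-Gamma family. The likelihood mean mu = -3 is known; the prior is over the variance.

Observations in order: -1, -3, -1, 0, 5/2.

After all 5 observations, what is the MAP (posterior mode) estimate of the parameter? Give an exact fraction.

607/276

obs 1: x=-1 → posterior Inverse-Gamma(17/2, 11/3)
obs 2: x=-3 → posterior Inverse-Gamma(9, 11/3)
obs 3: x=-1 → posterior Inverse-Gamma(19/2, 17/3)
obs 4: x=0 → posterior Inverse-Gamma(10, 61/6)
obs 5: x=5/2 → posterior Inverse-Gamma(21/2, 607/24)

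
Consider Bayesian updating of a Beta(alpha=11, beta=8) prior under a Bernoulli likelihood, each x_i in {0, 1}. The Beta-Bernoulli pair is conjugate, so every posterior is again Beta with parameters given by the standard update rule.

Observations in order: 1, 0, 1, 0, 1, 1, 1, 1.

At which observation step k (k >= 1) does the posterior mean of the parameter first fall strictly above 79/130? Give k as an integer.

k = 7

obs 1: x=1 → posterior Beta(12, 8)
obs 2: x=0 → posterior Beta(12, 9)
obs 3: x=1 → posterior Beta(13, 9)
obs 4: x=0 → posterior Beta(13, 10)
obs 5: x=1 → posterior Beta(14, 10)
obs 6: x=1 → posterior Beta(15, 10)
obs 7: x=1 → posterior Beta(16, 10)
obs 8: x=1 → posterior Beta(17, 10)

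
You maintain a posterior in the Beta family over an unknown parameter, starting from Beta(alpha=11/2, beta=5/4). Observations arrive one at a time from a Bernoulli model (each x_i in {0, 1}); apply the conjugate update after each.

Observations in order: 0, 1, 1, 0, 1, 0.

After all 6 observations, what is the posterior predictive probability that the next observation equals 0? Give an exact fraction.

obs 1: x=0 → posterior Beta(11/2, 9/4)
obs 2: x=1 → posterior Beta(13/2, 9/4)
obs 3: x=1 → posterior Beta(15/2, 9/4)
obs 4: x=0 → posterior Beta(15/2, 13/4)
obs 5: x=1 → posterior Beta(17/2, 13/4)
obs 6: x=0 → posterior Beta(17/2, 17/4)

1/3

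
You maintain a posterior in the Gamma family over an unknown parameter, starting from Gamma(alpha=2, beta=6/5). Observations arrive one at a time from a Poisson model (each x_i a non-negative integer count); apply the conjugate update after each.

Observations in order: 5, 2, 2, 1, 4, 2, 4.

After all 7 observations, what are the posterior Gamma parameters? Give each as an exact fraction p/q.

alpha=22, beta=41/5

obs 1: x=5 → posterior Gamma(7, 11/5)
obs 2: x=2 → posterior Gamma(9, 16/5)
obs 3: x=2 → posterior Gamma(11, 21/5)
obs 4: x=1 → posterior Gamma(12, 26/5)
obs 5: x=4 → posterior Gamma(16, 31/5)
obs 6: x=2 → posterior Gamma(18, 36/5)
obs 7: x=4 → posterior Gamma(22, 41/5)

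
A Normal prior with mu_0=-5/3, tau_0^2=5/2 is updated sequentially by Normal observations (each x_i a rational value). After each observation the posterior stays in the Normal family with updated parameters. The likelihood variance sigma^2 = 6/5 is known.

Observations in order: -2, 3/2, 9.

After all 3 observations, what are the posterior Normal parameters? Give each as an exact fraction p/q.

obs 1: x=-2 → posterior Normal(-70/37, 30/37)
obs 2: x=3/2 → posterior Normal(-65/124, 15/31)
obs 3: x=9 → posterior Normal(385/174, 10/29)

mu_0=385/174, tau_0^2=10/29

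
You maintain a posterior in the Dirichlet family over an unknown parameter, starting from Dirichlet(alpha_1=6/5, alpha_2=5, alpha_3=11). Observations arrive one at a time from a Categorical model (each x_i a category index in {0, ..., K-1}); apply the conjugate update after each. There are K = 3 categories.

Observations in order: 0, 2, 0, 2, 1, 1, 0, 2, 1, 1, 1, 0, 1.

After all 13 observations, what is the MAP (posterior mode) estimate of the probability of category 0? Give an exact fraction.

obs 1: x=0 → posterior Dirichlet(11/5, 5, 11)
obs 2: x=2 → posterior Dirichlet(11/5, 5, 12)
obs 3: x=0 → posterior Dirichlet(16/5, 5, 12)
obs 4: x=2 → posterior Dirichlet(16/5, 5, 13)
obs 5: x=1 → posterior Dirichlet(16/5, 6, 13)
obs 6: x=1 → posterior Dirichlet(16/5, 7, 13)
obs 7: x=0 → posterior Dirichlet(21/5, 7, 13)
obs 8: x=2 → posterior Dirichlet(21/5, 7, 14)
obs 9: x=1 → posterior Dirichlet(21/5, 8, 14)
obs 10: x=1 → posterior Dirichlet(21/5, 9, 14)
obs 11: x=1 → posterior Dirichlet(21/5, 10, 14)
obs 12: x=0 → posterior Dirichlet(26/5, 10, 14)
obs 13: x=1 → posterior Dirichlet(26/5, 11, 14)

21/136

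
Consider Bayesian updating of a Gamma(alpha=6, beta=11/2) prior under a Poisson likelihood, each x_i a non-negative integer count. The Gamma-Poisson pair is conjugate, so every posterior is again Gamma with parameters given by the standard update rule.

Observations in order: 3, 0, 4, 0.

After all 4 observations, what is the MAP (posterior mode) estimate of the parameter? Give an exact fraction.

24/19

obs 1: x=3 → posterior Gamma(9, 13/2)
obs 2: x=0 → posterior Gamma(9, 15/2)
obs 3: x=4 → posterior Gamma(13, 17/2)
obs 4: x=0 → posterior Gamma(13, 19/2)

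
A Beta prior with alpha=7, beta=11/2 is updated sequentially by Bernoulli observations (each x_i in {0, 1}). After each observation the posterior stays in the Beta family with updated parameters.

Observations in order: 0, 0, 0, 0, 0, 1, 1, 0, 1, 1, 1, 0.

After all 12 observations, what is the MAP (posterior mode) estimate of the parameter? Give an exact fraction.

obs 1: x=0 → posterior Beta(7, 13/2)
obs 2: x=0 → posterior Beta(7, 15/2)
obs 3: x=0 → posterior Beta(7, 17/2)
obs 4: x=0 → posterior Beta(7, 19/2)
obs 5: x=0 → posterior Beta(7, 21/2)
obs 6: x=1 → posterior Beta(8, 21/2)
obs 7: x=1 → posterior Beta(9, 21/2)
obs 8: x=0 → posterior Beta(9, 23/2)
obs 9: x=1 → posterior Beta(10, 23/2)
obs 10: x=1 → posterior Beta(11, 23/2)
obs 11: x=1 → posterior Beta(12, 23/2)
obs 12: x=0 → posterior Beta(12, 25/2)

22/45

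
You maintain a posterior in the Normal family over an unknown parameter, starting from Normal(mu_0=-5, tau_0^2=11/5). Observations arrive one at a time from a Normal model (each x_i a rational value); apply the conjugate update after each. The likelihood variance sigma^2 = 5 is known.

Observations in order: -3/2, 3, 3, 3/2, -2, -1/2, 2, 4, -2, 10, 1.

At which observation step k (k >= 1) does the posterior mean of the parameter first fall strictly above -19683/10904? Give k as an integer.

k = 3

obs 1: x=-3/2 → posterior Normal(-283/72, 55/36)
obs 2: x=3 → posterior Normal(-217/94, 55/47)
obs 3: x=3 → posterior Normal(-151/116, 55/58)
obs 4: x=3/2 → posterior Normal(-59/69, 55/69)
obs 5: x=-2 → posterior Normal(-81/80, 11/16)
obs 6: x=-1/2 → posterior Normal(-173/182, 55/91)
obs 7: x=2 → posterior Normal(-43/68, 55/102)
obs 8: x=4 → posterior Normal(-41/226, 55/113)
obs 9: x=-2 → posterior Normal(-85/248, 55/124)
obs 10: x=10 → posterior Normal(1/2, 11/27)
obs 11: x=1 → posterior Normal(157/292, 55/146)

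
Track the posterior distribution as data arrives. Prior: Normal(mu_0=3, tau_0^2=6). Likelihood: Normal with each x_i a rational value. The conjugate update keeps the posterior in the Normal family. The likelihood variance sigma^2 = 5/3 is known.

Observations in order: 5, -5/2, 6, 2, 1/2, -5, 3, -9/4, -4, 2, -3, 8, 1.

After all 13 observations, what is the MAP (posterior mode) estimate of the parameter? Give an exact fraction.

obs 1: x=5 → posterior Normal(105/23, 30/23)
obs 2: x=-5/2 → posterior Normal(60/41, 30/41)
obs 3: x=6 → posterior Normal(168/59, 30/59)
obs 4: x=2 → posterior Normal(204/77, 30/77)
obs 5: x=1/2 → posterior Normal(213/95, 6/19)
obs 6: x=-5 → posterior Normal(123/113, 30/113)
obs 7: x=3 → posterior Normal(177/131, 30/131)
obs 8: x=-9/4 → posterior Normal(273/298, 30/149)
obs 9: x=-4 → posterior Normal(129/334, 30/167)
obs 10: x=2 → posterior Normal(201/370, 6/37)
obs 11: x=-3 → posterior Normal(93/406, 30/203)
obs 12: x=8 → posterior Normal(381/442, 30/221)
obs 13: x=1 → posterior Normal(417/478, 30/239)

417/478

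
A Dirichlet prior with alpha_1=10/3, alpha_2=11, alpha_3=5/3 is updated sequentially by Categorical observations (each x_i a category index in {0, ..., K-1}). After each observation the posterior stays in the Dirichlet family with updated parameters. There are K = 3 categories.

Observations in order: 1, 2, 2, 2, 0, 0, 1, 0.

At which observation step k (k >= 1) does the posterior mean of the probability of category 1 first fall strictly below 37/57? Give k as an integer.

obs 1: x=1 → posterior Dirichlet(10/3, 12, 5/3)
obs 2: x=2 → posterior Dirichlet(10/3, 12, 8/3)
obs 3: x=2 → posterior Dirichlet(10/3, 12, 11/3)
obs 4: x=2 → posterior Dirichlet(10/3, 12, 14/3)
obs 5: x=0 → posterior Dirichlet(13/3, 12, 14/3)
obs 6: x=0 → posterior Dirichlet(16/3, 12, 14/3)
obs 7: x=1 → posterior Dirichlet(16/3, 13, 14/3)
obs 8: x=0 → posterior Dirichlet(19/3, 13, 14/3)

k = 3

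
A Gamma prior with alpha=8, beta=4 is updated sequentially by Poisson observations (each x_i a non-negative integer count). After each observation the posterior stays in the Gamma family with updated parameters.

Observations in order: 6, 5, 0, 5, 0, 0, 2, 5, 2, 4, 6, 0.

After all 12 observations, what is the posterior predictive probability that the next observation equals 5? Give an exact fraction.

obs 1: x=6 → posterior Gamma(14, 5)
obs 2: x=5 → posterior Gamma(19, 6)
obs 3: x=0 → posterior Gamma(19, 7)
obs 4: x=5 → posterior Gamma(24, 8)
obs 5: x=0 → posterior Gamma(24, 9)
obs 6: x=0 → posterior Gamma(24, 10)
obs 7: x=2 → posterior Gamma(26, 11)
obs 8: x=5 → posterior Gamma(31, 12)
obs 9: x=2 → posterior Gamma(33, 13)
obs 10: x=4 → posterior Gamma(37, 14)
obs 11: x=6 → posterior Gamma(43, 15)
obs 12: x=0 → posterior Gamma(43, 16)

9182635458829221443364626876874680151605254181028095852544/115225400457255426923013053222916919834651165519677685328641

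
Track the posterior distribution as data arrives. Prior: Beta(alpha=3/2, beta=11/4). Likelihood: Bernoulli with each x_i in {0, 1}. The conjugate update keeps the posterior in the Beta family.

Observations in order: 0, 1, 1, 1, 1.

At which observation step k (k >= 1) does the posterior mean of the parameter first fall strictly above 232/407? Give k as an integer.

obs 1: x=0 → posterior Beta(3/2, 15/4)
obs 2: x=1 → posterior Beta(5/2, 15/4)
obs 3: x=1 → posterior Beta(7/2, 15/4)
obs 4: x=1 → posterior Beta(9/2, 15/4)
obs 5: x=1 → posterior Beta(11/2, 15/4)

k = 5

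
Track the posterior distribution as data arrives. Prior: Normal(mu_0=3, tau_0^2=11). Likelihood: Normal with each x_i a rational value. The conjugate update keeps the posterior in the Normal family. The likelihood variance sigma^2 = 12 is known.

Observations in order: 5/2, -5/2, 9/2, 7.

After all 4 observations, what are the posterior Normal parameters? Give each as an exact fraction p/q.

mu_0=325/112, tau_0^2=33/14

obs 1: x=5/2 → posterior Normal(127/46, 132/23)
obs 2: x=-5/2 → posterior Normal(18/17, 66/17)
obs 3: x=9/2 → posterior Normal(19/10, 44/15)
obs 4: x=7 → posterior Normal(325/112, 33/14)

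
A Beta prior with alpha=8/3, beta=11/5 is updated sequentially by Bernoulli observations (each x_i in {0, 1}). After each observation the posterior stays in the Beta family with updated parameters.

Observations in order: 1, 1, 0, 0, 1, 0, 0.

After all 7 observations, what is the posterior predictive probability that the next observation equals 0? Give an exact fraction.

obs 1: x=1 → posterior Beta(11/3, 11/5)
obs 2: x=1 → posterior Beta(14/3, 11/5)
obs 3: x=0 → posterior Beta(14/3, 16/5)
obs 4: x=0 → posterior Beta(14/3, 21/5)
obs 5: x=1 → posterior Beta(17/3, 21/5)
obs 6: x=0 → posterior Beta(17/3, 26/5)
obs 7: x=0 → posterior Beta(17/3, 31/5)

93/178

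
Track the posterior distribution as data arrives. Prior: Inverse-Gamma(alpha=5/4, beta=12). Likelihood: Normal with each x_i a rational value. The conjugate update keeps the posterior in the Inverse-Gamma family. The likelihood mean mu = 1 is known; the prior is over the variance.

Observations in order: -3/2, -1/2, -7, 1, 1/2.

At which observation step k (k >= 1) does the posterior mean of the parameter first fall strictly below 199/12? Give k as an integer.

k = 2

obs 1: x=-3/2 → posterior Inverse-Gamma(7/4, 121/8)
obs 2: x=-1/2 → posterior Inverse-Gamma(9/4, 65/4)
obs 3: x=-7 → posterior Inverse-Gamma(11/4, 193/4)
obs 4: x=1 → posterior Inverse-Gamma(13/4, 193/4)
obs 5: x=1/2 → posterior Inverse-Gamma(15/4, 387/8)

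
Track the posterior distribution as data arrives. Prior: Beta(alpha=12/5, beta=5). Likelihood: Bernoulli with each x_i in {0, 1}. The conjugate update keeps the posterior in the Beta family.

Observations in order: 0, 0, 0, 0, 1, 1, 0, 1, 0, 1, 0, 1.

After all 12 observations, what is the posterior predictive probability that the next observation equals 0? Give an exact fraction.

60/97

obs 1: x=0 → posterior Beta(12/5, 6)
obs 2: x=0 → posterior Beta(12/5, 7)
obs 3: x=0 → posterior Beta(12/5, 8)
obs 4: x=0 → posterior Beta(12/5, 9)
obs 5: x=1 → posterior Beta(17/5, 9)
obs 6: x=1 → posterior Beta(22/5, 9)
obs 7: x=0 → posterior Beta(22/5, 10)
obs 8: x=1 → posterior Beta(27/5, 10)
obs 9: x=0 → posterior Beta(27/5, 11)
obs 10: x=1 → posterior Beta(32/5, 11)
obs 11: x=0 → posterior Beta(32/5, 12)
obs 12: x=1 → posterior Beta(37/5, 12)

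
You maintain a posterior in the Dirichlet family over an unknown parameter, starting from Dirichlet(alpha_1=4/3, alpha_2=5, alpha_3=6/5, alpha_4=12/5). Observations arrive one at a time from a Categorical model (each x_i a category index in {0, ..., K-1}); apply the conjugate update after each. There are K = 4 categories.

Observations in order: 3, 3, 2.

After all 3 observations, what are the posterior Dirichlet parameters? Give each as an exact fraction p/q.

alpha_1=4/3, alpha_2=5, alpha_3=11/5, alpha_4=22/5

obs 1: x=3 → posterior Dirichlet(4/3, 5, 6/5, 17/5)
obs 2: x=3 → posterior Dirichlet(4/3, 5, 6/5, 22/5)
obs 3: x=2 → posterior Dirichlet(4/3, 5, 11/5, 22/5)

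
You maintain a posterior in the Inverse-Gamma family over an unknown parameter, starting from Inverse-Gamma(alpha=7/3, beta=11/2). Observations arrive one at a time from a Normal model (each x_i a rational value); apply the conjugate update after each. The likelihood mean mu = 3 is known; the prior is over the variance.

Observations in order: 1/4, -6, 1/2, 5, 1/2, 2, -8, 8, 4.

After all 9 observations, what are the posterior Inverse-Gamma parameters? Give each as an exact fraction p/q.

obs 1: x=1/4 → posterior Inverse-Gamma(17/6, 297/32)
obs 2: x=-6 → posterior Inverse-Gamma(10/3, 1593/32)
obs 3: x=1/2 → posterior Inverse-Gamma(23/6, 1693/32)
obs 4: x=5 → posterior Inverse-Gamma(13/3, 1757/32)
obs 5: x=1/2 → posterior Inverse-Gamma(29/6, 1857/32)
obs 6: x=2 → posterior Inverse-Gamma(16/3, 1873/32)
obs 7: x=-8 → posterior Inverse-Gamma(35/6, 3809/32)
obs 8: x=8 → posterior Inverse-Gamma(19/3, 4209/32)
obs 9: x=4 → posterior Inverse-Gamma(41/6, 4225/32)

alpha=41/6, beta=4225/32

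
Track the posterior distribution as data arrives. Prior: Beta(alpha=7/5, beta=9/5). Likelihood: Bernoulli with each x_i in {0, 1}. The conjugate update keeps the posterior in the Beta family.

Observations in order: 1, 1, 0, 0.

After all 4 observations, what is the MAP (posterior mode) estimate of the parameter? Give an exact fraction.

obs 1: x=1 → posterior Beta(12/5, 9/5)
obs 2: x=1 → posterior Beta(17/5, 9/5)
obs 3: x=0 → posterior Beta(17/5, 14/5)
obs 4: x=0 → posterior Beta(17/5, 19/5)

6/13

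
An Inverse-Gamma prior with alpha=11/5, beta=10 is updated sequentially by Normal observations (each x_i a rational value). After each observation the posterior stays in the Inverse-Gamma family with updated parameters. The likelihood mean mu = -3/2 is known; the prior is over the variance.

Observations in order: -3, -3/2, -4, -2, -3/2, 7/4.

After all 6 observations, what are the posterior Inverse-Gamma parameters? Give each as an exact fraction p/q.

alpha=26/5, beta=629/32

obs 1: x=-3 → posterior Inverse-Gamma(27/10, 89/8)
obs 2: x=-3/2 → posterior Inverse-Gamma(16/5, 89/8)
obs 3: x=-4 → posterior Inverse-Gamma(37/10, 57/4)
obs 4: x=-2 → posterior Inverse-Gamma(21/5, 115/8)
obs 5: x=-3/2 → posterior Inverse-Gamma(47/10, 115/8)
obs 6: x=7/4 → posterior Inverse-Gamma(26/5, 629/32)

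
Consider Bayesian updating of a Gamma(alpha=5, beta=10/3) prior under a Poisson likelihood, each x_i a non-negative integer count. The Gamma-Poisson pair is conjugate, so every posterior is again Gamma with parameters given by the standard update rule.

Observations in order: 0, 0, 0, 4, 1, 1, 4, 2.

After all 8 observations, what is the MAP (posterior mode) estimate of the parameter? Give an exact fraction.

24/17

obs 1: x=0 → posterior Gamma(5, 13/3)
obs 2: x=0 → posterior Gamma(5, 16/3)
obs 3: x=0 → posterior Gamma(5, 19/3)
obs 4: x=4 → posterior Gamma(9, 22/3)
obs 5: x=1 → posterior Gamma(10, 25/3)
obs 6: x=1 → posterior Gamma(11, 28/3)
obs 7: x=4 → posterior Gamma(15, 31/3)
obs 8: x=2 → posterior Gamma(17, 34/3)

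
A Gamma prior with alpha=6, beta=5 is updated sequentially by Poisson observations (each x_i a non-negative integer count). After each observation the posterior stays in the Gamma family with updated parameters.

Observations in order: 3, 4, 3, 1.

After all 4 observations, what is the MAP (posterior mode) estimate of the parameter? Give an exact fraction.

16/9

obs 1: x=3 → posterior Gamma(9, 6)
obs 2: x=4 → posterior Gamma(13, 7)
obs 3: x=3 → posterior Gamma(16, 8)
obs 4: x=1 → posterior Gamma(17, 9)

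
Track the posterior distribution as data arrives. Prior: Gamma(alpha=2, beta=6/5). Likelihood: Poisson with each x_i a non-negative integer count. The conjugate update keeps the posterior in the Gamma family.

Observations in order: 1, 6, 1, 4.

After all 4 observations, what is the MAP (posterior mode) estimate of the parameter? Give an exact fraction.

obs 1: x=1 → posterior Gamma(3, 11/5)
obs 2: x=6 → posterior Gamma(9, 16/5)
obs 3: x=1 → posterior Gamma(10, 21/5)
obs 4: x=4 → posterior Gamma(14, 26/5)

5/2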